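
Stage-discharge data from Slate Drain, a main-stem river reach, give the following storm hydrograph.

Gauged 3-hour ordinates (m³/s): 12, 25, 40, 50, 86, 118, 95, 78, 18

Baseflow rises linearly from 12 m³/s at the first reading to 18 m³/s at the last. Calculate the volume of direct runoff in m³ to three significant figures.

V ≈ 4.18 × 10^6 m³

Direct-runoff ordinates (Q − Q_b): 0.00, 12.25, 26.50, 35.75, 71.00, 102.25, 78.50, 60.75, 0.00 m³/s.
ΣQ_DR = 387.0 m³/s.
With Δt = 3 h = 10800 s, V = ΣQ_DR · Δt = 387.0 × 10800 = 4.18 × 10^6 m³.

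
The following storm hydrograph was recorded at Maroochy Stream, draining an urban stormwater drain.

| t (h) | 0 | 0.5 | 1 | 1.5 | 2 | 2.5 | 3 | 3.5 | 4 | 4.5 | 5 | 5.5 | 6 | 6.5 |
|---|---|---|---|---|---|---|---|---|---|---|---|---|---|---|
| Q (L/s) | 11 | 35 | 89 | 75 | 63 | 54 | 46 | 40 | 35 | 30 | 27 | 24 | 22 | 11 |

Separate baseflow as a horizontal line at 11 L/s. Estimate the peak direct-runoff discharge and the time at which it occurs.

Q_p = 78.0 L/s at t = 1 h

Subtracting baseflow gives direct-runoff ordinates: 0.0, 24.0, 78.0, 64.0, 52.0, 43.0, 35.0, 29.0, 24.0, 19.0, 16.0, 13.0, 11.0, 0.0 L/s.
The maximum is 78.0 L/s, occurring at the reading for t = 1 h.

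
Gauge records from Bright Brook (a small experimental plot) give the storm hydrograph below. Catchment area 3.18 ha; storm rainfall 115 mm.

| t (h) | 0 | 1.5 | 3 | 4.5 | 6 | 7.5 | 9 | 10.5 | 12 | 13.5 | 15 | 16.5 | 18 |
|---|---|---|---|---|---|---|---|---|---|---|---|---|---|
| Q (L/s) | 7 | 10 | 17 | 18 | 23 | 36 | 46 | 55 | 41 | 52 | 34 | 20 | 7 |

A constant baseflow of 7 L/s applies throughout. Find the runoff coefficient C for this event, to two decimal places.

ΣQ_DR = 275.0 L/s; V = ΣQ_DR·Δt = 1.485 × 10^6 L.
Runoff depth d = V / A = 46.70 mm.
C = d / P = 46.70 / 115 = 0.41.

C ≈ 0.41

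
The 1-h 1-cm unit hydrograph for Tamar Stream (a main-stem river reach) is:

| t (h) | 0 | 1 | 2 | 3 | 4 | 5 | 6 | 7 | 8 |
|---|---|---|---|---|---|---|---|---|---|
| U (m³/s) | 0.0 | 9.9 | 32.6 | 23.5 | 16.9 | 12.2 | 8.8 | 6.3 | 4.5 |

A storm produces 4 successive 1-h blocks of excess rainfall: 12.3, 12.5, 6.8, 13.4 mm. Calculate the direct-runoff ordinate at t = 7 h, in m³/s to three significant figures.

By discrete convolution, Q_j = Σ (P_i / 10 mm) · U_{j−i}.
At t = 7 h (j=7): Q = (12.3/10)·6.3 + (12.5/10)·8.8 + (6.8/10)·12.2 + (13.4/10)·16.9 = 49.7 m³/s.

Q ≈ 49.7 m³/s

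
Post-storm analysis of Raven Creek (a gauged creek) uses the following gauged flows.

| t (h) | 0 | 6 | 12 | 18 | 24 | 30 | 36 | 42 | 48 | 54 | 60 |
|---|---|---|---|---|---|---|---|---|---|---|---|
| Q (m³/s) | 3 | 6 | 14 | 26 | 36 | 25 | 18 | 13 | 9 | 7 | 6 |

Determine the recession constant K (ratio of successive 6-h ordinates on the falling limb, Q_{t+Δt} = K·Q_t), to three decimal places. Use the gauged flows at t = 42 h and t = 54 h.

K ≈ 0.734

Using the recession-limb readings at t = 42 h and t = 54 h: Q falls from 13 to 7 m³/s over 2 intervals.
K = (Q₂/Q₁)^(1/2) = (7/13)^(1/2) = 0.734.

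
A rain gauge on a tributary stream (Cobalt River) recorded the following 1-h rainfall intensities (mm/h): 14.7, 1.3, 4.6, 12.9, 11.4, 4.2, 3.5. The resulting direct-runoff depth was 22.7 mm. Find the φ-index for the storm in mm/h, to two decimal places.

φ ≈ 5.43 mm/h

Only the 3 blocks with intensity above φ contribute runoff: 14.7, 12.9, 11.4 mm/h.
Σ(I−φ)·Δt = d  ⇒  (14.7+12.9+11.4 − 3φ)·1 = 22.7
φ = (39.00 − 22.7/1) / 3 = 5.43 mm/h.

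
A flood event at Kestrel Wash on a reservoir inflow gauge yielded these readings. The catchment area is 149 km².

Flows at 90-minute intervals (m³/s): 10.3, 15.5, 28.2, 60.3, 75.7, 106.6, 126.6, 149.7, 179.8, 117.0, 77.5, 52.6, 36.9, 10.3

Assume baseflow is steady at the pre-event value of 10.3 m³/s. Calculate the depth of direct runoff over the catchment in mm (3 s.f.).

d ≈ 32.7 mm

Direct runoff: 0.0, 5.2, 17.9, 50.0, 65.4, 96.3, 116.3, 139.4, 169.5, 106.7, 67.2, 42.3, 26.6, 0.0 m³/s; ΣQ_DR = 902.8 m³/s.
V = ΣQ_DR · Δt = 902.8 × 5400 s = 4.875 × 10^6 m³.
Over A = 149 km², depth = V / A = 32.7 mm.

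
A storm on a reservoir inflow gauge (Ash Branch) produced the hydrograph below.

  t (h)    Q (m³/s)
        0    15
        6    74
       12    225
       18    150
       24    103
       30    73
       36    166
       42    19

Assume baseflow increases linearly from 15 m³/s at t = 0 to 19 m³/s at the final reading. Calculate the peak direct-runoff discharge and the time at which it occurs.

Subtracting baseflow gives direct-runoff ordinates: 0.00, 58.43, 208.86, 133.29, 85.71, 55.14, 147.57, 0.00 m³/s.
The maximum is 208.86 m³/s, occurring at the reading for t = 12 h.

Q_p = 208.86 m³/s at t = 12 h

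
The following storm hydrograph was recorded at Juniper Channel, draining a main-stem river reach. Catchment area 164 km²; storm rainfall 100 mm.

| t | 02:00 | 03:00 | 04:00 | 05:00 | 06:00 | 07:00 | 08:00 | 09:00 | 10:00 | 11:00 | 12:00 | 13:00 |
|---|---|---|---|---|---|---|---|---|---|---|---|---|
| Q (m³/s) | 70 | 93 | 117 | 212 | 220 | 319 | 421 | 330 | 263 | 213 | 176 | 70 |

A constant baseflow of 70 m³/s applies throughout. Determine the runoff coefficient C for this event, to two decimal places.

ΣQ_DR = 1664 m³/s; V = ΣQ_DR·Δt = 5.990 × 10^6 m³.
Runoff depth d = V / A = 36.53 mm.
C = d / P = 36.53 / 100 = 0.37.

C ≈ 0.37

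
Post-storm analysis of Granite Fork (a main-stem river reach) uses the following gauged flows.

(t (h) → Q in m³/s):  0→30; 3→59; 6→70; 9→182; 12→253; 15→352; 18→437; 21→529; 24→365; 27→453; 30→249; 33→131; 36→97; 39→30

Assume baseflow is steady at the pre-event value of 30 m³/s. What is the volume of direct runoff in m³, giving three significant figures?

Direct-runoff ordinates (Q − Q_b): 0.0, 29.0, 40.0, 152.0, 223.0, 322.0, 407.0, 499.0, 335.0, 423.0, 219.0, 101.0, 67.0, 0.0 m³/s.
ΣQ_DR = 2817 m³/s.
With Δt = 3 h = 10800 s, V = ΣQ_DR · Δt = 2817 × 10800 = 3.04 × 10^7 m³.

V ≈ 3.04 × 10^7 m³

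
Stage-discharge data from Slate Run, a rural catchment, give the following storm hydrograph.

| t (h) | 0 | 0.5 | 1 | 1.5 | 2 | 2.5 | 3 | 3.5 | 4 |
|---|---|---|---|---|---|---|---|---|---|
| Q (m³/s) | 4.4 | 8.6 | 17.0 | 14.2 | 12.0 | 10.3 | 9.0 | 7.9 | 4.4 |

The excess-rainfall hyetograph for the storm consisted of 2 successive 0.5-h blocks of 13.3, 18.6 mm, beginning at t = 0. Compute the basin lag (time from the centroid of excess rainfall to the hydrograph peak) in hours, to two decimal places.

Centroid of excess rainfall: t_c = Σ P_i·t̄_i / ΣP_i = 0.5415 h (block centres at 0.25, 0.75 h).
Hydrograph peak occurs at t = 1 h, so basin lag t_L = 1 − 0.5415 = 0.46 h.

t_L ≈ 0.46 h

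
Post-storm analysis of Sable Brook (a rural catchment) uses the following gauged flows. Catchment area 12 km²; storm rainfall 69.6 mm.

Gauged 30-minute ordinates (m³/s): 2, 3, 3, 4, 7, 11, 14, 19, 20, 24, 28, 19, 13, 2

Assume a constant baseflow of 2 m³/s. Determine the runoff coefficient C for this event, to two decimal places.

ΣQ_DR = 141.0 m³/s; V = ΣQ_DR·Δt = 2.538 × 10^5 m³.
Runoff depth d = V / A = 21.15 mm.
C = d / P = 21.15 / 69.6 = 0.30.

C ≈ 0.30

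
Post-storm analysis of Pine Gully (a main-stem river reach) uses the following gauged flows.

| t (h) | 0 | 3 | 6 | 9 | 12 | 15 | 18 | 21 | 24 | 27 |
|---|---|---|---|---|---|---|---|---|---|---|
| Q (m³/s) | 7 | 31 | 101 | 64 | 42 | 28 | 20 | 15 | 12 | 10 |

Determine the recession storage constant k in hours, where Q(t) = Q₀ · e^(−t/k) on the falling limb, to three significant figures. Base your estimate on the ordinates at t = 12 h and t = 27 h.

On the falling limb, Q drops from 42 to 10 m³/s between t = 12 h and t = 27 h (Δt = 15 h).
k = −Δt / ln(Q₂/Q₁) = −15 / ln(10/42) = 10.5 h.

k ≈ 10.5 h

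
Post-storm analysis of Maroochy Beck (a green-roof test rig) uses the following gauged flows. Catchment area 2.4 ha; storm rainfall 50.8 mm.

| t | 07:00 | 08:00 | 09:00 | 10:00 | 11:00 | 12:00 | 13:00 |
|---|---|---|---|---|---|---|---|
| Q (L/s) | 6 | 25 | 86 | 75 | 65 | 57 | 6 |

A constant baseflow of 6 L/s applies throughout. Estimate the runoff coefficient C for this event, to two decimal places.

C ≈ 0.82

ΣQ_DR = 278.0 L/s; V = ΣQ_DR·Δt = 1.001 × 10^6 L.
Runoff depth d = V / A = 41.70 mm.
C = d / P = 41.70 / 50.8 = 0.82.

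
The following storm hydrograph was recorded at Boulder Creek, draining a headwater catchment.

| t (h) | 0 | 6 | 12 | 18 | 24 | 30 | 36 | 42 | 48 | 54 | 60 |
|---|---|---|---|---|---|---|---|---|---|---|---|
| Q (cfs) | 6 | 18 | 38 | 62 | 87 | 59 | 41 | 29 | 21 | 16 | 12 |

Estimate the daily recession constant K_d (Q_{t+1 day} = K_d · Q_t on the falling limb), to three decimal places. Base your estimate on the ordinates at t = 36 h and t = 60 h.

K_d ≈ 0.293

Between t = 36 h and t = 60 h the flow falls from 41 to 12 cfs over 4×6 h = 24 h.
Per-interval ratio K = (12/41)^(1/4) = 0.7355; K_d = K^(24/6) = 0.293.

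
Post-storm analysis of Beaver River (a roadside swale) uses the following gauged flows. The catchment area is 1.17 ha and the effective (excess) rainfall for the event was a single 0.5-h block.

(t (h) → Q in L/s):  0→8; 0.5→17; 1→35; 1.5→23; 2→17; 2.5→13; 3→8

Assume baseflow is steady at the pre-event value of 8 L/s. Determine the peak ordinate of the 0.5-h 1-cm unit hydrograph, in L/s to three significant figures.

U_p ≈ 27.0 L/s

Direct runoff: 0.0, 9.0, 27.0, 15.0, 9.0, 5.0, 0.0 L/s; ΣQ_DR = 65.00 L/s, peak = 27.0 L/s.
Runoff depth d = ΣQ_DR·Δt / A = 65.00 × 1800 / (1.17 ha) = 10.00 mm.
The 1-cm UH is the DRH scaled by (10 mm)/d, so U_p = 27.0 × 10/10.00 = 27.0 L/s.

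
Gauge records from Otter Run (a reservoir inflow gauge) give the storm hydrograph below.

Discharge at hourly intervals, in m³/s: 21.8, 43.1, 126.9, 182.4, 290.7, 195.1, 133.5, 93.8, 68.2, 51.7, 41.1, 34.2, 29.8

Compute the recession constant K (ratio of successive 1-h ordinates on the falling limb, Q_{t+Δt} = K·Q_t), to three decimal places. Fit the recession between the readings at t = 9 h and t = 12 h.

Using the recession-limb readings at t = 9 h and t = 12 h: Q falls from 51.7 to 29.8 m³/s over 3 intervals.
K = (Q₂/Q₁)^(1/3) = (29.8/51.7)^(1/3) = 0.832.

K ≈ 0.832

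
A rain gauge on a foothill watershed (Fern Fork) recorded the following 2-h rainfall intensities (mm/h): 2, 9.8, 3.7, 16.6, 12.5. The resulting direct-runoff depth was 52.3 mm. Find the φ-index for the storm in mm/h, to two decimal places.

Only the 3 blocks with intensity above φ contribute runoff: 9.8, 16.6, 12.5 mm/h.
Σ(I−φ)·Δt = d  ⇒  (9.8+16.6+12.5 − 3φ)·2 = 52.3
φ = (38.90 − 52.3/2) / 3 = 4.25 mm/h.

φ ≈ 4.25 mm/h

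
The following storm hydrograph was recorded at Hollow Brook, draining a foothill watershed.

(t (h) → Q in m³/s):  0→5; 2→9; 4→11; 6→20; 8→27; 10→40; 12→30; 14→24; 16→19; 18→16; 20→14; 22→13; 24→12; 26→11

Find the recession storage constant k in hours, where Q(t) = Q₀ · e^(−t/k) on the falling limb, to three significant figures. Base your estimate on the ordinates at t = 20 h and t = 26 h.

k ≈ 24.9 h

On the falling limb, Q drops from 14 to 11 m³/s between t = 20 h and t = 26 h (Δt = 6 h).
k = −Δt / ln(Q₂/Q₁) = −6 / ln(11/14) = 24.9 h.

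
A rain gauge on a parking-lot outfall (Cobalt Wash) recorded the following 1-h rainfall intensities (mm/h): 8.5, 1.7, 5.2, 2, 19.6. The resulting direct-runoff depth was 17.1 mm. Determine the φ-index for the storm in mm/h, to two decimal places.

φ ≈ 5.50 mm/h

Only the 2 blocks with intensity above φ contribute runoff: 8.5, 19.6 mm/h.
Σ(I−φ)·Δt = d  ⇒  (8.5+19.6 − 2φ)·1 = 17.1
φ = (28.10 − 17.1/1) / 2 = 5.50 mm/h.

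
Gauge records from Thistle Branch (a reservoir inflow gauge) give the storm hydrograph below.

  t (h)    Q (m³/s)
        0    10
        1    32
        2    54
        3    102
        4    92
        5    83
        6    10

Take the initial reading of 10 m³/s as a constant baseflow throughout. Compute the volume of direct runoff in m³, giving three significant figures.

Direct-runoff ordinates (Q − Q_b): 0.0, 22.0, 44.0, 92.0, 82.0, 73.0, 0.0 m³/s.
ΣQ_DR = 313.0 m³/s.
With Δt = 1 h = 3600 s, V = ΣQ_DR · Δt = 313.0 × 3600 = 1.13 × 10^6 m³.

V ≈ 1.13 × 10^6 m³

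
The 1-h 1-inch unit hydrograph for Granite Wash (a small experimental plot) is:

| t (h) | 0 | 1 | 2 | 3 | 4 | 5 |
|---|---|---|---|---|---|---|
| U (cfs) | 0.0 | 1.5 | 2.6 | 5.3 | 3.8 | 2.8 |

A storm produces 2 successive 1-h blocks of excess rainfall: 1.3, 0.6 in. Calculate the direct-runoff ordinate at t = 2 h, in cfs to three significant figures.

By discrete convolution, Q_j = Σ (P_i / 1 in) · U_{j−i}.
At t = 2 h (j=2): Q = (1.3/1)·2.6 + (0.6/1)·1.5 = 4.28 cfs.

Q ≈ 4.28 cfs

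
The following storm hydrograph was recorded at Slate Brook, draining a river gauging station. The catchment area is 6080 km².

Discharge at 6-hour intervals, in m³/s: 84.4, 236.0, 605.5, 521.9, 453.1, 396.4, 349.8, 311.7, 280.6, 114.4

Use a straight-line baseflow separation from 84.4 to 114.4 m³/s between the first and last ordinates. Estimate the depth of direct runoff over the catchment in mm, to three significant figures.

d ≈ 8.38 mm

Direct runoff: 0.00, 148.27, 514.43, 427.50, 355.37, 295.33, 245.40, 203.97, 169.53, 0.00 m³/s; ΣQ_DR = 2360 m³/s.
V = ΣQ_DR · Δt = 2360 × 21600 s = 5.097 × 10^7 m³.
Over A = 6080 km², depth = V / A = 8.38 mm.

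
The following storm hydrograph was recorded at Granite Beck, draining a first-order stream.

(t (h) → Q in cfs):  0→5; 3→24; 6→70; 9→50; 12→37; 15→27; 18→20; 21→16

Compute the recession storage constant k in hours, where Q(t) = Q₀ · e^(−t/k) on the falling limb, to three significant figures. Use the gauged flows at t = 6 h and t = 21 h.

On the falling limb, Q drops from 70 to 16 cfs between t = 6 h and t = 21 h (Δt = 15 h).
k = −Δt / ln(Q₂/Q₁) = −15 / ln(16/70) = 10.2 h.

k ≈ 10.2 h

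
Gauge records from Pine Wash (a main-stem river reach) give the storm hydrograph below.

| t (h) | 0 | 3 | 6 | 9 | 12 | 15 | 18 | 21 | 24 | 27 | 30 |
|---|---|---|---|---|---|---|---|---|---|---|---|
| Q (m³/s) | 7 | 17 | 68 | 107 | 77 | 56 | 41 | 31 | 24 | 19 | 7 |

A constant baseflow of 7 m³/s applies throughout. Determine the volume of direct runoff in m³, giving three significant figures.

V ≈ 4.07 × 10^6 m³

Direct-runoff ordinates (Q − Q_b): 0.0, 10.0, 61.0, 100.0, 70.0, 49.0, 34.0, 24.0, 17.0, 12.0, 0.0 m³/s.
ΣQ_DR = 377.0 m³/s.
With Δt = 3 h = 10800 s, V = ΣQ_DR · Δt = 377.0 × 10800 = 4.07 × 10^6 m³.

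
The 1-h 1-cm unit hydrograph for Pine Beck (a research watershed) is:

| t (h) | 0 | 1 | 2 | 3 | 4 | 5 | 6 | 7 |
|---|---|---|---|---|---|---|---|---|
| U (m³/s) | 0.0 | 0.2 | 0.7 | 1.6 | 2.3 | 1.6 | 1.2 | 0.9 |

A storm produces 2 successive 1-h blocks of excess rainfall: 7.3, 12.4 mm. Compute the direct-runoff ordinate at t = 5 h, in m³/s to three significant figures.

By discrete convolution, Q_j = Σ (P_i / 10 mm) · U_{j−i}.
At t = 5 h (j=5): Q = (7.3/10)·1.6 + (12.4/10)·2.3 = 4.02 m³/s.

Q ≈ 4.02 m³/s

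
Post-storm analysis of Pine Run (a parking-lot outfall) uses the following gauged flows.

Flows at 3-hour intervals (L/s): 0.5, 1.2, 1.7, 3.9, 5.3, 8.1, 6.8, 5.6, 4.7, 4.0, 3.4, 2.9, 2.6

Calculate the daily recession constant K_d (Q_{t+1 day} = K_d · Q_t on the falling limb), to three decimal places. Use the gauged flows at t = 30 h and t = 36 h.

K_d ≈ 0.342

Between t = 30 h and t = 36 h the flow falls from 3.4 to 2.6 L/s over 2×3 h = 6 h.
Per-interval ratio K = (2.6/3.4)^(1/2) = 0.8745; K_d = K^(24/3) = 0.342.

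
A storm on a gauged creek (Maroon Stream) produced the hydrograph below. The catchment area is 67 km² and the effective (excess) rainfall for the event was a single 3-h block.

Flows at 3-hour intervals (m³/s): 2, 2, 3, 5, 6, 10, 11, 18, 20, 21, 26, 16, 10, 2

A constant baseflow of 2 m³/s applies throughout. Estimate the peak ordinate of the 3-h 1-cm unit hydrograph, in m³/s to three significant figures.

Direct runoff: 0.0, 0.0, 1.0, 3.0, 4.0, 8.0, 9.0, 16.0, 18.0, 19.0, 24.0, 14.0, 8.0, 0.0 m³/s; ΣQ_DR = 124.0 m³/s, peak = 24.0 m³/s.
Runoff depth d = ΣQ_DR·Δt / A = 124.0 × 10800 / (67 km²) = 19.99 mm.
The 1-cm UH is the DRH scaled by (10 mm)/d, so U_p = 24.0 × 10/19.99 = 12.0 m³/s.

U_p ≈ 12.0 m³/s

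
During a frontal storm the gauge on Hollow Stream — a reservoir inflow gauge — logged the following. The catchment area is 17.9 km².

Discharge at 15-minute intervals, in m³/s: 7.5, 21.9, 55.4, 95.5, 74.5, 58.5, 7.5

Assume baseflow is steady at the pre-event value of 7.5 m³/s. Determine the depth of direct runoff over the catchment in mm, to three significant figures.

Direct runoff: 0.0, 14.4, 47.9, 88.0, 67.0, 51.0, 0.0 m³/s; ΣQ_DR = 268.3 m³/s.
V = ΣQ_DR · Δt = 268.3 × 900 s = 2.415 × 10^5 m³.
Over A = 17.9 km², depth = V / A = 13.5 mm.

d ≈ 13.5 mm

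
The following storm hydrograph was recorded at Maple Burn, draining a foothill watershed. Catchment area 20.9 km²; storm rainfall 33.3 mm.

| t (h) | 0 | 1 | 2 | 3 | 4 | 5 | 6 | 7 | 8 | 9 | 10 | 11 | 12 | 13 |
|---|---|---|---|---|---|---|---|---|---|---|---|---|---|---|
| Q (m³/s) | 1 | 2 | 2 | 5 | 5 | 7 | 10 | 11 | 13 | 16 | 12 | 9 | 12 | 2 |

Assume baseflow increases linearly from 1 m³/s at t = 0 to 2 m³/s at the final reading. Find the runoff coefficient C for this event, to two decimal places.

C ≈ 0.44

ΣQ_DR = 86.00 m³/s; V = ΣQ_DR·Δt = 3.096 × 10^5 m³.
Runoff depth d = V / A = 14.81 mm.
C = d / P = 14.81 / 33.3 = 0.44.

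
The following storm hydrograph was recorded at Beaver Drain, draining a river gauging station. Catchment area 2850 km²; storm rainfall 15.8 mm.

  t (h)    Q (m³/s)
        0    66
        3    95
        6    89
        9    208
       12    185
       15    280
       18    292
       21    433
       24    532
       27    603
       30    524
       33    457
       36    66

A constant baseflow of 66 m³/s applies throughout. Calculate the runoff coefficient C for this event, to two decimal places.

C ≈ 0.71

ΣQ_DR = 2972 m³/s; V = ΣQ_DR·Δt = 3.210 × 10^7 m³.
Runoff depth d = V / A = 11.26 mm.
C = d / P = 11.26 / 15.8 = 0.71.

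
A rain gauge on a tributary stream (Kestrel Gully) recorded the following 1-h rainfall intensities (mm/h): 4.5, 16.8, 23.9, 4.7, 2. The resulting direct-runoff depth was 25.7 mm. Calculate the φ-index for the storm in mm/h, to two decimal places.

φ ≈ 7.50 mm/h

Only the 2 blocks with intensity above φ contribute runoff: 16.8, 23.9 mm/h.
Σ(I−φ)·Δt = d  ⇒  (16.8+23.9 − 2φ)·1 = 25.7
φ = (40.70 − 25.7/1) / 2 = 7.50 mm/h.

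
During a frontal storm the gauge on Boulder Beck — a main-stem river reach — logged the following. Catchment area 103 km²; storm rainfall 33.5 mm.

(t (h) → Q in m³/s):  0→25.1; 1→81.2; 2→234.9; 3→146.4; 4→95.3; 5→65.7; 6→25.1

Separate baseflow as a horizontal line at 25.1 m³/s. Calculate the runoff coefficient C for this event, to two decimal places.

C ≈ 0.52

ΣQ_DR = 498.0 m³/s; V = ΣQ_DR·Δt = 1.793 × 10^6 m³.
Runoff depth d = V / A = 17.41 mm.
C = d / P = 17.41 / 33.5 = 0.52.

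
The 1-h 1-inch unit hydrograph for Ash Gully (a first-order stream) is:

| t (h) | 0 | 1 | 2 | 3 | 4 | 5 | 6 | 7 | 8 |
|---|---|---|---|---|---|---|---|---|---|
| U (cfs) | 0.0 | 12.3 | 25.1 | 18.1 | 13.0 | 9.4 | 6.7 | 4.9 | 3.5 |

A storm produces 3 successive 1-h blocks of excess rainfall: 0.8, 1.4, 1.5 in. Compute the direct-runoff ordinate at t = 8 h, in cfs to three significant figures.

Q ≈ 19.7 cfs

By discrete convolution, Q_j = Σ (P_i / 1 in) · U_{j−i}.
At t = 8 h (j=8): Q = (0.8/1)·3.5 + (1.4/1)·4.9 + (1.5/1)·6.7 = 19.7 cfs.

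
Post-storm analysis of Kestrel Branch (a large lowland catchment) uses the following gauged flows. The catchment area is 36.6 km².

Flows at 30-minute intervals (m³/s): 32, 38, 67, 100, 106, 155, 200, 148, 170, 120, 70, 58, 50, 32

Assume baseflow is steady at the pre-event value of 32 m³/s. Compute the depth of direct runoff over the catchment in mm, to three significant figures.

Direct runoff: 0.0, 6.0, 35.0, 68.0, 74.0, 123.0, 168.0, 116.0, 138.0, 88.0, 38.0, 26.0, 18.0, 0.0 m³/s; ΣQ_DR = 898.0 m³/s.
V = ΣQ_DR · Δt = 898.0 × 1800 s = 1.616 × 10^6 m³.
Over A = 36.6 km², depth = V / A = 44.2 mm.

d ≈ 44.2 mm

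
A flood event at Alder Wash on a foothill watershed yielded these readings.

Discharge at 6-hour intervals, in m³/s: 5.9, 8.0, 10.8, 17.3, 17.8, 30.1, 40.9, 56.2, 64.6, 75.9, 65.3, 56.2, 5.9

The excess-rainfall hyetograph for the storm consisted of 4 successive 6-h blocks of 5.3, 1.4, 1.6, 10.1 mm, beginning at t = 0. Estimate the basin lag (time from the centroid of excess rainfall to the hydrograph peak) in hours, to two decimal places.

Centroid of excess rainfall: t_c = Σ P_i·t̄_i / ΣP_i = 14.3804 h (block centres at 3, 9, 15, 21 h).
Hydrograph peak occurs at t = 54 h, so basin lag t_L = 54 − 14.3804 = 39.62 h.

t_L ≈ 39.62 h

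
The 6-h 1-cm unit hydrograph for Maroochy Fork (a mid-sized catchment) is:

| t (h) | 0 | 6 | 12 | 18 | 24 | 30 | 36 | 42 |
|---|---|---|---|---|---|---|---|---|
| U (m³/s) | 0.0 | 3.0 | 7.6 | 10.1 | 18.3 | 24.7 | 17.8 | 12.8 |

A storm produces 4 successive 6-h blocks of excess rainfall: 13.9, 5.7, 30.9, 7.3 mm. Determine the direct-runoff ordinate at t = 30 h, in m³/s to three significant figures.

By discrete convolution, Q_j = Σ (P_i / 10 mm) · U_{j−i}.
At t = 30 h (j=5): Q = (13.9/10)·24.7 + (5.7/10)·18.3 + (30.9/10)·10.1 + (7.3/10)·7.6 = 81.5 m³/s.

Q ≈ 81.5 m³/s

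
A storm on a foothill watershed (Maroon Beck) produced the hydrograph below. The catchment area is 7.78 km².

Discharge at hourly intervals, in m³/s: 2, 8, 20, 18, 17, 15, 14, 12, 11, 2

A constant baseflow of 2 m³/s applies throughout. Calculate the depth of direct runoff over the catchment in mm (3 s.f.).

d ≈ 45.8 mm

Direct runoff: 0.0, 6.0, 18.0, 16.0, 15.0, 13.0, 12.0, 10.0, 9.0, 0.0 m³/s; ΣQ_DR = 99.00 m³/s.
V = ΣQ_DR · Δt = 99.00 × 3600 s = 3.564 × 10^5 m³.
Over A = 7.78 km², depth = V / A = 45.8 mm.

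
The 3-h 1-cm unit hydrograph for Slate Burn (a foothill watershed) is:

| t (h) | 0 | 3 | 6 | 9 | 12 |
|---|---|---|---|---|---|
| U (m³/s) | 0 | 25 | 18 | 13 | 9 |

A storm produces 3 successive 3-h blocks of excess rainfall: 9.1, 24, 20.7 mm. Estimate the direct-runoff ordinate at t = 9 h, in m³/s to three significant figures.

By discrete convolution, Q_j = Σ (P_i / 10 mm) · U_{j−i}.
At t = 9 h (j=3): Q = (9.1/10)·13 + (24/10)·18 + (20.7/10)·25 = 107 m³/s.

Q ≈ 107 m³/s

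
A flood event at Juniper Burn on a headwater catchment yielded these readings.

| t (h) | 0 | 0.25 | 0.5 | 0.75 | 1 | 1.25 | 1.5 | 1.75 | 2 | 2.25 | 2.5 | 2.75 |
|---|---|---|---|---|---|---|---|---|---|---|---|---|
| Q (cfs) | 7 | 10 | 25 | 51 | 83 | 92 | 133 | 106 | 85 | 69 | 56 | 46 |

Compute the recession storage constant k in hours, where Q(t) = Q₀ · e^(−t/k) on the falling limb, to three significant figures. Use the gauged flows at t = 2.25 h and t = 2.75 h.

On the falling limb, Q drops from 69 to 46 cfs between t = 2.25 h and t = 2.75 h (Δt = 0.5 h).
k = −Δt / ln(Q₂/Q₁) = −0.5 / ln(46/69) = 1.23 h.

k ≈ 1.23 h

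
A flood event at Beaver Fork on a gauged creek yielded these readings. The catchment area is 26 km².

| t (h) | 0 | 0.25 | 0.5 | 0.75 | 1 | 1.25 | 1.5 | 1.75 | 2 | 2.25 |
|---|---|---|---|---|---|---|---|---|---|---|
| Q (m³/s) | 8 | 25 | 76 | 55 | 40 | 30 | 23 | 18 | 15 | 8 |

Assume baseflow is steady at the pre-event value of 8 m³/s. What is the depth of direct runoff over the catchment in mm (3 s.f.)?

d ≈ 7.55 mm

Direct runoff: 0.0, 17.0, 68.0, 47.0, 32.0, 22.0, 15.0, 10.0, 7.0, 0.0 m³/s; ΣQ_DR = 218.0 m³/s.
V = ΣQ_DR · Δt = 218.0 × 900 s = 1.962 × 10^5 m³.
Over A = 26 km², depth = V / A = 7.55 mm.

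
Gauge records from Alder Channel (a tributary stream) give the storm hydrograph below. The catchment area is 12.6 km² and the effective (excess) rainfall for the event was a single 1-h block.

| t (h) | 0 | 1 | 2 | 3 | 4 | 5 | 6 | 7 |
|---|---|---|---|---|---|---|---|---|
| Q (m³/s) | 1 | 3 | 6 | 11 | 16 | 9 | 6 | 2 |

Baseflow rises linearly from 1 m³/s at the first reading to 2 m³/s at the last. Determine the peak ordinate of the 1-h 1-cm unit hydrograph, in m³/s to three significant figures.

Direct runoff: 0.00, 1.86, 4.71, 9.57, 14.43, 7.29, 4.14, 0.00 m³/s; ΣQ_DR = 42.00 m³/s, peak = 14.43 m³/s.
Runoff depth d = ΣQ_DR·Δt / A = 42.00 × 3600 / (12.6 km²) = 12.00 mm.
The 1-cm UH is the DRH scaled by (10 mm)/d, so U_p = 14.43 × 10/12.00 = 12.0 m³/s.

U_p ≈ 12.0 m³/s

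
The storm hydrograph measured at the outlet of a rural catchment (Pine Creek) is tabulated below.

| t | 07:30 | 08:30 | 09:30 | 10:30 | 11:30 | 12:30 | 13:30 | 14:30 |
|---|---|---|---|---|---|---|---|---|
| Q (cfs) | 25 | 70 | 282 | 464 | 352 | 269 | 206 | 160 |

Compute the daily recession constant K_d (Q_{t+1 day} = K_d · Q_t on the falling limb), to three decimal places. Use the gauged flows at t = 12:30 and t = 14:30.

Between t = 12:30 and t = 14:30 the flow falls from 269 to 160 cfs over 2×1 h = 2 h.
Per-interval ratio K = (160/269)^(1/2) = 0.7712; K_d = K^(24/1) = 0.002.

K_d ≈ 0.002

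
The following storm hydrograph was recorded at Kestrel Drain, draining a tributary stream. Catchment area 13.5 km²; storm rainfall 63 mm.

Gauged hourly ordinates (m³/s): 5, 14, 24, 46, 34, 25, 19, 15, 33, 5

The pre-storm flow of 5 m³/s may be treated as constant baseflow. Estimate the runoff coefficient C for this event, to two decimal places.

C ≈ 0.72

ΣQ_DR = 170.0 m³/s; V = ΣQ_DR·Δt = 6.120 × 10^5 m³.
Runoff depth d = V / A = 45.33 mm.
C = d / P = 45.33 / 63 = 0.72.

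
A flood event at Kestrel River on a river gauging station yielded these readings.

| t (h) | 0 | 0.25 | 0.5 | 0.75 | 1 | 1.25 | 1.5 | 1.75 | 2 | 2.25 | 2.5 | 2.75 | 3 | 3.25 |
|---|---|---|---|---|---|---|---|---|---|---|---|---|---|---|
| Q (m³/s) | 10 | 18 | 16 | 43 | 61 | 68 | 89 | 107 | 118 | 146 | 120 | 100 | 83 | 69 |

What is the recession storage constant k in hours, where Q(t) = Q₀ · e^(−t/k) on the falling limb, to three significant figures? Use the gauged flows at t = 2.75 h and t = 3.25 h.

On the falling limb, Q drops from 100 to 69 m³/s between t = 2.75 h and t = 3.25 h (Δt = 0.5 h).
k = −Δt / ln(Q₂/Q₁) = −0.5 / ln(69/100) = 1.35 h.

k ≈ 1.35 h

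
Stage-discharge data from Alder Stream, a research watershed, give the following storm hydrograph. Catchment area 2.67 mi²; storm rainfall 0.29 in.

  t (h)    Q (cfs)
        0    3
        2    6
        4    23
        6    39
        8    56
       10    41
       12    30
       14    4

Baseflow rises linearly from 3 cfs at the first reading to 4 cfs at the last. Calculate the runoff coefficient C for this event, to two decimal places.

ΣQ_DR = 174.0 cfs; V = ΣQ_DR·Δt = 1.253 × 10^6 ft³.
Runoff depth d = V / A = 0.2020 in.
C = d / P = 0.2020 / 0.29 = 0.70.

C ≈ 0.70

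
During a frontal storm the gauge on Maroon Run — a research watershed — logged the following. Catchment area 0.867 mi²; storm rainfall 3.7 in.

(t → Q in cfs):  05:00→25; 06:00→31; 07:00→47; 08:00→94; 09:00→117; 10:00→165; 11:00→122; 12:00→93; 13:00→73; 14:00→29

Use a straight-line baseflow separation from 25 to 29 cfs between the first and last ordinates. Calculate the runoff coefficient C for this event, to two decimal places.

ΣQ_DR = 526.0 cfs; V = ΣQ_DR·Δt = 1.894 × 10^6 ft³.
Runoff depth d = V / A = 0.9401 in.
C = d / P = 0.9401 / 3.7 = 0.25.

C ≈ 0.25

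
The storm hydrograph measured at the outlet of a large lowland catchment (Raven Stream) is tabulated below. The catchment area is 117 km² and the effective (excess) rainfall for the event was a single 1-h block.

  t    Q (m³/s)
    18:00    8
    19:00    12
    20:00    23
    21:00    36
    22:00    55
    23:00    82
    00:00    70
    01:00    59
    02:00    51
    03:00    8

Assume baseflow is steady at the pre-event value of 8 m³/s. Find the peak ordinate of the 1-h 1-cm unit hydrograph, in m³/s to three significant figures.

Direct runoff: 0.0, 4.0, 15.0, 28.0, 47.0, 74.0, 62.0, 51.0, 43.0, 0.0 m³/s; ΣQ_DR = 324.0 m³/s, peak = 74.0 m³/s.
Runoff depth d = ΣQ_DR·Δt / A = 324.0 × 3600 / (117 km²) = 9.969 mm.
The 1-cm UH is the DRH scaled by (10 mm)/d, so U_p = 74.0 × 10/9.969 = 74.2 m³/s.

U_p ≈ 74.2 m³/s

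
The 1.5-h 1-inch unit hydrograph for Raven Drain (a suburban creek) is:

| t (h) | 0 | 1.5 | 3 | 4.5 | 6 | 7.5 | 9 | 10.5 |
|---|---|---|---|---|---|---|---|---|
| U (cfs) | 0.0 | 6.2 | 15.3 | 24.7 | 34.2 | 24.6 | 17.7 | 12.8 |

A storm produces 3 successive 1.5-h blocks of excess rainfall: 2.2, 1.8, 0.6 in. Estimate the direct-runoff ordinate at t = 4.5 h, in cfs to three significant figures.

Q ≈ 85.6 cfs

By discrete convolution, Q_j = Σ (P_i / 1 in) · U_{j−i}.
At t = 4.5 h (j=3): Q = (2.2/1)·24.7 + (1.8/1)·15.3 + (0.6/1)·6.2 = 85.6 cfs.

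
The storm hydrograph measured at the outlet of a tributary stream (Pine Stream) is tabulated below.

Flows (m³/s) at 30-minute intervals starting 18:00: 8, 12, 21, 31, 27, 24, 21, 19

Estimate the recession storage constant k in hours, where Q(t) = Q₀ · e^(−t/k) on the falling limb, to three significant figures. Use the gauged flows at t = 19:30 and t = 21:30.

On the falling limb, Q drops from 31 to 19 m³/s between t = 19:30 and t = 21:30 (Δt = 2 h).
k = −Δt / ln(Q₂/Q₁) = −2 / ln(19/31) = 4.09 h.

k ≈ 4.09 h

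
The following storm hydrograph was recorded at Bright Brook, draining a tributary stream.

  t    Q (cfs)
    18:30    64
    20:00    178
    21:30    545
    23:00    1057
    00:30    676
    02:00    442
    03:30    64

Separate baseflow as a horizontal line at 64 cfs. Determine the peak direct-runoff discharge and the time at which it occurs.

Subtracting baseflow gives direct-runoff ordinates: 0.0, 114.0, 481.0, 993.0, 612.0, 378.0, 0.0 cfs.
The maximum is 993.0 cfs, occurring at the reading for t = 23:00.

Q_p = 993.0 cfs at t = 23:00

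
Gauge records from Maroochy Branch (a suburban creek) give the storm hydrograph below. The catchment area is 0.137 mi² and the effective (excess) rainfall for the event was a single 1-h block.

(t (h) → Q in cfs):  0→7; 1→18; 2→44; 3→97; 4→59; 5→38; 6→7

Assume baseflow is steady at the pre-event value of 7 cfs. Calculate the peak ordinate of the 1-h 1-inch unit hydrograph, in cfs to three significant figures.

Direct runoff: 0.0, 11.0, 37.0, 90.0, 52.0, 31.0, 0.0 cfs; ΣQ_DR = 221.0 cfs, peak = 90.0 cfs.
Runoff depth d = ΣQ_DR·Δt / A = 221.0 × 3600 / (0.137 mi²) = 2.500 in.
The 1-inch UH is the DRH scaled by (1 in)/d, so U_p = 90.0 × 1/2.500 = 36.0 cfs.

U_p ≈ 36.0 cfs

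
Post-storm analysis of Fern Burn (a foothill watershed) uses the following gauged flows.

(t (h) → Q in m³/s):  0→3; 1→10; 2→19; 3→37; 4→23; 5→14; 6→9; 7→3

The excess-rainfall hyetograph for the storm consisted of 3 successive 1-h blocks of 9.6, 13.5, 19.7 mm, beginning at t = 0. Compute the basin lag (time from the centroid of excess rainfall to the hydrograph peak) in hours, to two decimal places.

Centroid of excess rainfall: t_c = Σ P_i·t̄_i / ΣP_i = 1.7360 h (block centres at 0.5, 1.5, 2.5 h).
Hydrograph peak occurs at t = 3 h, so basin lag t_L = 3 − 1.7360 = 1.26 h.

t_L ≈ 1.26 h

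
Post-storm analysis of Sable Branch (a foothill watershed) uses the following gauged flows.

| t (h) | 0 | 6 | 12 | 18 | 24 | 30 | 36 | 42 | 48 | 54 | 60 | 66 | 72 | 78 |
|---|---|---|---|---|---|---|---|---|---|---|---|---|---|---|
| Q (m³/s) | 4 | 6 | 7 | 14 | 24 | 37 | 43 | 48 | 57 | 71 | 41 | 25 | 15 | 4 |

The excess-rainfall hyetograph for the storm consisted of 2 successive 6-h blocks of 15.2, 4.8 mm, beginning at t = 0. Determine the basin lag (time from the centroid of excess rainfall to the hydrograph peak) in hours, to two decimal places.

Centroid of excess rainfall: t_c = Σ P_i·t̄_i / ΣP_i = 4.4400 h (block centres at 3, 9 h).
Hydrograph peak occurs at t = 54 h, so basin lag t_L = 54 − 4.4400 = 49.56 h.

t_L ≈ 49.56 h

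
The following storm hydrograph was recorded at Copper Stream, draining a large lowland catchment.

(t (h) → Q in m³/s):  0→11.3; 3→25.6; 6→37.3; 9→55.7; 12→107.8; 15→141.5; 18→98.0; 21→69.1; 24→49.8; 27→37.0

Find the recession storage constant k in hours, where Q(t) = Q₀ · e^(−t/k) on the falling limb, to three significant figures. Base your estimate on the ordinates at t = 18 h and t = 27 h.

k ≈ 9.24 h

On the falling limb, Q drops from 98.0 to 37.0 m³/s between t = 18 h and t = 27 h (Δt = 9 h).
k = −Δt / ln(Q₂/Q₁) = −9 / ln(37.0/98.0) = 9.24 h.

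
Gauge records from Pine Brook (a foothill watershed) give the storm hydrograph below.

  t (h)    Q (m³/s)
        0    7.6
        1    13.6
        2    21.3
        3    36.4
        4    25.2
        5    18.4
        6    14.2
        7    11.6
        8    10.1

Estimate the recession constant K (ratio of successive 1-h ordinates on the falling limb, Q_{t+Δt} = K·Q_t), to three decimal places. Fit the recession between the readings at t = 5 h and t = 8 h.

Using the recession-limb readings at t = 5 h and t = 8 h: Q falls from 18.4 to 10.1 m³/s over 3 intervals.
K = (Q₂/Q₁)^(1/3) = (10.1/18.4)^(1/3) = 0.819.

K ≈ 0.819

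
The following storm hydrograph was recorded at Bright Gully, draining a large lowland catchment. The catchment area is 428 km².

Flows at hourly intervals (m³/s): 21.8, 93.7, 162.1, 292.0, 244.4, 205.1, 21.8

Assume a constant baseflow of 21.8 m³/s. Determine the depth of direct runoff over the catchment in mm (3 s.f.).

d ≈ 7.47 mm

Direct runoff: 0.0, 71.9, 140.3, 270.2, 222.6, 183.3, 0.0 m³/s; ΣQ_DR = 888.3 m³/s.
V = ΣQ_DR · Δt = 888.3 × 3600 s = 3.198 × 10^6 m³.
Over A = 428 km², depth = V / A = 7.47 mm.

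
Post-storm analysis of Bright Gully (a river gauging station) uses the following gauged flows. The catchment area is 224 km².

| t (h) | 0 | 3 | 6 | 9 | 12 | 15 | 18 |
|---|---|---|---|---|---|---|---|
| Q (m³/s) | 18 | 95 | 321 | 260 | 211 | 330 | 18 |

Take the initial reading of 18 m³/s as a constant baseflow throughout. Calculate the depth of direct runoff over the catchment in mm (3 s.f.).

Direct runoff: 0.0, 77.0, 303.0, 242.0, 193.0, 312.0, 0.0 m³/s; ΣQ_DR = 1127 m³/s.
V = ΣQ_DR · Δt = 1127 × 10800 s = 1.217 × 10^7 m³.
Over A = 224 km², depth = V / A = 54.3 mm.

d ≈ 54.3 mm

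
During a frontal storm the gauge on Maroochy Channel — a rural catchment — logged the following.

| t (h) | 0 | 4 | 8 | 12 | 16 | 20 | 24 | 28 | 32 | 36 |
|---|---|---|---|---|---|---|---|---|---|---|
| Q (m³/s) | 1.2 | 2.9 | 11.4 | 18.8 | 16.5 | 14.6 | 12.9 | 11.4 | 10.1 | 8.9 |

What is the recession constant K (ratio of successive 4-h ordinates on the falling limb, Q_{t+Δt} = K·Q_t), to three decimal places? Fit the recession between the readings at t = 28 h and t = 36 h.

K ≈ 0.884

Using the recession-limb readings at t = 28 h and t = 36 h: Q falls from 11.4 to 8.9 m³/s over 2 intervals.
K = (Q₂/Q₁)^(1/2) = (8.9/11.4)^(1/2) = 0.884.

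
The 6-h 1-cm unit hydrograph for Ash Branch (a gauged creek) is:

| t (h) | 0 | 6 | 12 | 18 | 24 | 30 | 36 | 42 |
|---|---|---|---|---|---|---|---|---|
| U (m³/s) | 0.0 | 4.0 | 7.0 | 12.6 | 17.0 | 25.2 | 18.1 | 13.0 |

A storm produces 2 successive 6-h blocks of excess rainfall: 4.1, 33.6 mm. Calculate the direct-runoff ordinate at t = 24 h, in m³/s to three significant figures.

By discrete convolution, Q_j = Σ (P_i / 10 mm) · U_{j−i}.
At t = 24 h (j=4): Q = (4.1/10)·17.0 + (33.6/10)·12.6 = 49.3 m³/s.

Q ≈ 49.3 m³/s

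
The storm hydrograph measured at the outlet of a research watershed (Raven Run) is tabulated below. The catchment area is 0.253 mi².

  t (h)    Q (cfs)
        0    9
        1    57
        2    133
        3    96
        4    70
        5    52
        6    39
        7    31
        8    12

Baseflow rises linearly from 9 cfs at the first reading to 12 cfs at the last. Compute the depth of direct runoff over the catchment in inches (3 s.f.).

Direct runoff: 0.00, 47.62, 123.25, 85.88, 59.50, 41.12, 27.75, 19.38, 0.00 cfs; ΣQ_DR = 404.5 cfs.
V = ΣQ_DR · Δt = 404.5 × 3600 s = 1.456 × 10^6 ft³.
Over A = 0.253 mi², depth = V / A = 2.48 in.

d ≈ 2.48 in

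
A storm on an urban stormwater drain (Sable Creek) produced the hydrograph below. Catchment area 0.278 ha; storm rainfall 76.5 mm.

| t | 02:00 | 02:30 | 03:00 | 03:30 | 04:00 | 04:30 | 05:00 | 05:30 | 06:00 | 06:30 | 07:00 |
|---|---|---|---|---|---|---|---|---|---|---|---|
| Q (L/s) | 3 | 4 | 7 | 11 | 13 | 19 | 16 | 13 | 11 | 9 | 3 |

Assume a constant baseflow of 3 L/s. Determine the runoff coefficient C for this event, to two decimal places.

ΣQ_DR = 76.00 L/s; V = ΣQ_DR·Δt = 1.368 × 10^5 L.
Runoff depth d = V / A = 49.21 mm.
C = d / P = 49.21 / 76.5 = 0.64.

C ≈ 0.64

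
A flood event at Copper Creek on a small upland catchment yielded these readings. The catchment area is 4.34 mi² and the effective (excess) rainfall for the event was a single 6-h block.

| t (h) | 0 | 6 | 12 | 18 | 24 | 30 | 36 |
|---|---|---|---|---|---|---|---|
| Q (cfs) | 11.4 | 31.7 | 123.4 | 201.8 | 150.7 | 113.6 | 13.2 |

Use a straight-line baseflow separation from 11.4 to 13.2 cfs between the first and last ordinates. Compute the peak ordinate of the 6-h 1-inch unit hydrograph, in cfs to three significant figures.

Direct runoff: 0.00, 20.00, 111.40, 189.50, 138.10, 100.70, 0.00 cfs; ΣQ_DR = 559.7 cfs, peak = 189.50 cfs.
Runoff depth d = ΣQ_DR·Δt / A = 559.7 × 21600 / (4.34 mi²) = 1.199 in.
The 1-inch UH is the DRH scaled by (1 in)/d, so U_p = 189.50 × 1/1.199 = 158 cfs.

U_p ≈ 158 cfs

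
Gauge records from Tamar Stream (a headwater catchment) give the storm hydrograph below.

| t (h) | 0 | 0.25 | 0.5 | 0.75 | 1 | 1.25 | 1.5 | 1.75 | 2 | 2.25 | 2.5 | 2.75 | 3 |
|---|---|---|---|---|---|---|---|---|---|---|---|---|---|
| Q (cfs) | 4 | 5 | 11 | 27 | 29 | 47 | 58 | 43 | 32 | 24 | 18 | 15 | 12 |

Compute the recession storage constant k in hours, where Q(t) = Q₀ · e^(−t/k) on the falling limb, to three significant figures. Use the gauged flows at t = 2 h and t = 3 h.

On the falling limb, Q drops from 32 to 12 cfs between t = 2 h and t = 3 h (Δt = 1 h).
k = −Δt / ln(Q₂/Q₁) = −1 / ln(12/32) = 1.02 h.

k ≈ 1.02 h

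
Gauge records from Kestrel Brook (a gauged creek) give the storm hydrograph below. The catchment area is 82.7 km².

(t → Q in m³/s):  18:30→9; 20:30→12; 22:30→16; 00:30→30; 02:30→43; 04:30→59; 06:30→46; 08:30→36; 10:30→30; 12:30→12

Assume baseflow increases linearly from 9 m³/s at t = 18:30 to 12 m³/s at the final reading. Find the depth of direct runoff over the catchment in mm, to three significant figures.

d ≈ 16.4 mm

Direct runoff: 0.00, 2.67, 6.33, 20.00, 32.67, 48.33, 35.00, 24.67, 18.33, 0.00 m³/s; ΣQ_DR = 188.0 m³/s.
V = ΣQ_DR · Δt = 188.0 × 7200 s = 1.354 × 10^6 m³.
Over A = 82.7 km², depth = V / A = 16.4 mm.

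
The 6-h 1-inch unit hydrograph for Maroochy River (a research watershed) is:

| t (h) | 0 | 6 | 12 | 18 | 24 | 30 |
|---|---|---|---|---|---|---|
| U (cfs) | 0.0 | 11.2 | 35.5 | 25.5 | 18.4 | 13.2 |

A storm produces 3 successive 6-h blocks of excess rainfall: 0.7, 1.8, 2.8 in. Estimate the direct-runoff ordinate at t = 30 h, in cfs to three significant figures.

Q ≈ 114 cfs

By discrete convolution, Q_j = Σ (P_i / 1 in) · U_{j−i}.
At t = 30 h (j=5): Q = (0.7/1)·13.2 + (1.8/1)·18.4 + (2.8/1)·25.5 = 114 cfs.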